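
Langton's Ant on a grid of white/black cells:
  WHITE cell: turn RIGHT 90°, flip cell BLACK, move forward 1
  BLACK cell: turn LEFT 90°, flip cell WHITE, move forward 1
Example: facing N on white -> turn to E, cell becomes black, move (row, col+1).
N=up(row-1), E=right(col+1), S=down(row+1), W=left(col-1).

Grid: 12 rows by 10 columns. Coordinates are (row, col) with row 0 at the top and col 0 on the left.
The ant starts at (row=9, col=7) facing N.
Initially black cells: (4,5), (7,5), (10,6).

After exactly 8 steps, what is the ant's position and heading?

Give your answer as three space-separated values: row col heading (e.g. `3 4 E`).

Answer: 9 7 S

Derivation:
Step 1: on WHITE (9,7): turn R to E, flip to black, move to (9,8). |black|=4
Step 2: on WHITE (9,8): turn R to S, flip to black, move to (10,8). |black|=5
Step 3: on WHITE (10,8): turn R to W, flip to black, move to (10,7). |black|=6
Step 4: on WHITE (10,7): turn R to N, flip to black, move to (9,7). |black|=7
Step 5: on BLACK (9,7): turn L to W, flip to white, move to (9,6). |black|=6
Step 6: on WHITE (9,6): turn R to N, flip to black, move to (8,6). |black|=7
Step 7: on WHITE (8,6): turn R to E, flip to black, move to (8,7). |black|=8
Step 8: on WHITE (8,7): turn R to S, flip to black, move to (9,7). |black|=9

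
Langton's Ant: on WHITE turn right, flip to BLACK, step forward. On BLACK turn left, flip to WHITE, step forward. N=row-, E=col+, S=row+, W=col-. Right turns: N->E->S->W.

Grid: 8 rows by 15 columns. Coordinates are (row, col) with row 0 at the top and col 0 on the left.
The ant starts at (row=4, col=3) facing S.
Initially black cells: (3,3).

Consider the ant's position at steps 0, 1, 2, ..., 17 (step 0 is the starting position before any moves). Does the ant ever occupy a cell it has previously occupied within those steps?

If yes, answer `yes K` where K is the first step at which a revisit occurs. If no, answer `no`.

Step 1: on WHITE (4,3): turn R to W, flip to black, move to (4,2). |black|=2 — new cell
Step 2: on WHITE (4,2): turn R to N, flip to black, move to (3,2). |black|=3 — new cell
Step 3: on WHITE (3,2): turn R to E, flip to black, move to (3,3). |black|=4 — new cell
Step 4: on BLACK (3,3): turn L to N, flip to white, move to (2,3). |black|=3 — new cell
Step 5: on WHITE (2,3): turn R to E, flip to black, move to (2,4). |black|=4 — new cell
Step 6: on WHITE (2,4): turn R to S, flip to black, move to (3,4). |black|=5 — new cell
Step 7: on WHITE (3,4): turn R to W, flip to black, move to (3,3). |black|=6 — REVISIT

Answer: yes 7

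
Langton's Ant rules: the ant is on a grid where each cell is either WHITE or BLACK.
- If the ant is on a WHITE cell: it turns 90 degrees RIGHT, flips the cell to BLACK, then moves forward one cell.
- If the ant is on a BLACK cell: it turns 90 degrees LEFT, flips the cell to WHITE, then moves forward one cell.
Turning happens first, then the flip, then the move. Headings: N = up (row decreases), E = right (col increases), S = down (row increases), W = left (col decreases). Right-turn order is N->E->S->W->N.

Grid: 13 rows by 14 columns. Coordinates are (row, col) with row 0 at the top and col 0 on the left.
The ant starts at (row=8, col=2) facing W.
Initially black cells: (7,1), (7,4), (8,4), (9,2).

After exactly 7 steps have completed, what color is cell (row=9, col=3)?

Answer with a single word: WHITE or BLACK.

Step 1: on WHITE (8,2): turn R to N, flip to black, move to (7,2). |black|=5
Step 2: on WHITE (7,2): turn R to E, flip to black, move to (7,3). |black|=6
Step 3: on WHITE (7,3): turn R to S, flip to black, move to (8,3). |black|=7
Step 4: on WHITE (8,3): turn R to W, flip to black, move to (8,2). |black|=8
Step 5: on BLACK (8,2): turn L to S, flip to white, move to (9,2). |black|=7
Step 6: on BLACK (9,2): turn L to E, flip to white, move to (9,3). |black|=6
Step 7: on WHITE (9,3): turn R to S, flip to black, move to (10,3). |black|=7

Answer: BLACK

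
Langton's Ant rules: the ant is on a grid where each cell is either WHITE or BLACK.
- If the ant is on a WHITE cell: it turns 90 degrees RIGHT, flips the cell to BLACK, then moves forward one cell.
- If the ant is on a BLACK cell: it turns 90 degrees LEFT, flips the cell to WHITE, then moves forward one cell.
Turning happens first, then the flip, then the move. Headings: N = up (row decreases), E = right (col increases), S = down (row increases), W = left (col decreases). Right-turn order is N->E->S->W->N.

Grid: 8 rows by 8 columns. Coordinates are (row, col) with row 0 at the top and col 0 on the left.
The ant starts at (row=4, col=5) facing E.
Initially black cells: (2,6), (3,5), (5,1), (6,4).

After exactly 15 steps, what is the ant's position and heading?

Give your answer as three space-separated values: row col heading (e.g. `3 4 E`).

Step 1: on WHITE (4,5): turn R to S, flip to black, move to (5,5). |black|=5
Step 2: on WHITE (5,5): turn R to W, flip to black, move to (5,4). |black|=6
Step 3: on WHITE (5,4): turn R to N, flip to black, move to (4,4). |black|=7
Step 4: on WHITE (4,4): turn R to E, flip to black, move to (4,5). |black|=8
Step 5: on BLACK (4,5): turn L to N, flip to white, move to (3,5). |black|=7
Step 6: on BLACK (3,5): turn L to W, flip to white, move to (3,4). |black|=6
Step 7: on WHITE (3,4): turn R to N, flip to black, move to (2,4). |black|=7
Step 8: on WHITE (2,4): turn R to E, flip to black, move to (2,5). |black|=8
Step 9: on WHITE (2,5): turn R to S, flip to black, move to (3,5). |black|=9
Step 10: on WHITE (3,5): turn R to W, flip to black, move to (3,4). |black|=10
Step 11: on BLACK (3,4): turn L to S, flip to white, move to (4,4). |black|=9
Step 12: on BLACK (4,4): turn L to E, flip to white, move to (4,5). |black|=8
Step 13: on WHITE (4,5): turn R to S, flip to black, move to (5,5). |black|=9
Step 14: on BLACK (5,5): turn L to E, flip to white, move to (5,6). |black|=8
Step 15: on WHITE (5,6): turn R to S, flip to black, move to (6,6). |black|=9

Answer: 6 6 S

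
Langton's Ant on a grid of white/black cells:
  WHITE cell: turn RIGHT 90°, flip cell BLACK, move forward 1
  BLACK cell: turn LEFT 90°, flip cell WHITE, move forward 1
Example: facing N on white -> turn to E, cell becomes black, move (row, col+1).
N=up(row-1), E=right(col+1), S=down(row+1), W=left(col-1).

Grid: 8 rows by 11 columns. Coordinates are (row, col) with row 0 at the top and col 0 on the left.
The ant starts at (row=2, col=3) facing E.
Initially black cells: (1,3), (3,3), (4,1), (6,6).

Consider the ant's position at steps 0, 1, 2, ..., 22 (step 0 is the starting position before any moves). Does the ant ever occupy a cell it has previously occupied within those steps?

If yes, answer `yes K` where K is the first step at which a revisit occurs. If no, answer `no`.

Step 1: on WHITE (2,3): turn R to S, flip to black, move to (3,3). |black|=5 — new cell
Step 2: on BLACK (3,3): turn L to E, flip to white, move to (3,4). |black|=4 — new cell
Step 3: on WHITE (3,4): turn R to S, flip to black, move to (4,4). |black|=5 — new cell
Step 4: on WHITE (4,4): turn R to W, flip to black, move to (4,3). |black|=6 — new cell
Step 5: on WHITE (4,3): turn R to N, flip to black, move to (3,3). |black|=7 — REVISIT

Answer: yes 5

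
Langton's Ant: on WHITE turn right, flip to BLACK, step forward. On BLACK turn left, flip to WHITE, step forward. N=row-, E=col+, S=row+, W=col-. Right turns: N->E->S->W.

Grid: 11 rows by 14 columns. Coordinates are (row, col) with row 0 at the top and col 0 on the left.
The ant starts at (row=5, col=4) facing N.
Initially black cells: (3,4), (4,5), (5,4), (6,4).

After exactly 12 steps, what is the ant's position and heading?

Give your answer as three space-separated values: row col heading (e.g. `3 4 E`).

Answer: 5 4 N

Derivation:
Step 1: on BLACK (5,4): turn L to W, flip to white, move to (5,3). |black|=3
Step 2: on WHITE (5,3): turn R to N, flip to black, move to (4,3). |black|=4
Step 3: on WHITE (4,3): turn R to E, flip to black, move to (4,4). |black|=5
Step 4: on WHITE (4,4): turn R to S, flip to black, move to (5,4). |black|=6
Step 5: on WHITE (5,4): turn R to W, flip to black, move to (5,3). |black|=7
Step 6: on BLACK (5,3): turn L to S, flip to white, move to (6,3). |black|=6
Step 7: on WHITE (6,3): turn R to W, flip to black, move to (6,2). |black|=7
Step 8: on WHITE (6,2): turn R to N, flip to black, move to (5,2). |black|=8
Step 9: on WHITE (5,2): turn R to E, flip to black, move to (5,3). |black|=9
Step 10: on WHITE (5,3): turn R to S, flip to black, move to (6,3). |black|=10
Step 11: on BLACK (6,3): turn L to E, flip to white, move to (6,4). |black|=9
Step 12: on BLACK (6,4): turn L to N, flip to white, move to (5,4). |black|=8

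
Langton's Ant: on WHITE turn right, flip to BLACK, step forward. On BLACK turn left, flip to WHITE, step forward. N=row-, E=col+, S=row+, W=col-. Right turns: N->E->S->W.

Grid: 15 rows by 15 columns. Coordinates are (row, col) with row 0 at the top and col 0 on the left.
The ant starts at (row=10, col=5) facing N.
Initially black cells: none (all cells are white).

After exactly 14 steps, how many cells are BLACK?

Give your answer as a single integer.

Step 1: on WHITE (10,5): turn R to E, flip to black, move to (10,6). |black|=1
Step 2: on WHITE (10,6): turn R to S, flip to black, move to (11,6). |black|=2
Step 3: on WHITE (11,6): turn R to W, flip to black, move to (11,5). |black|=3
Step 4: on WHITE (11,5): turn R to N, flip to black, move to (10,5). |black|=4
Step 5: on BLACK (10,5): turn L to W, flip to white, move to (10,4). |black|=3
Step 6: on WHITE (10,4): turn R to N, flip to black, move to (9,4). |black|=4
Step 7: on WHITE (9,4): turn R to E, flip to black, move to (9,5). |black|=5
Step 8: on WHITE (9,5): turn R to S, flip to black, move to (10,5). |black|=6
Step 9: on WHITE (10,5): turn R to W, flip to black, move to (10,4). |black|=7
Step 10: on BLACK (10,4): turn L to S, flip to white, move to (11,4). |black|=6
Step 11: on WHITE (11,4): turn R to W, flip to black, move to (11,3). |black|=7
Step 12: on WHITE (11,3): turn R to N, flip to black, move to (10,3). |black|=8
Step 13: on WHITE (10,3): turn R to E, flip to black, move to (10,4). |black|=9
Step 14: on WHITE (10,4): turn R to S, flip to black, move to (11,4). |black|=10

Answer: 10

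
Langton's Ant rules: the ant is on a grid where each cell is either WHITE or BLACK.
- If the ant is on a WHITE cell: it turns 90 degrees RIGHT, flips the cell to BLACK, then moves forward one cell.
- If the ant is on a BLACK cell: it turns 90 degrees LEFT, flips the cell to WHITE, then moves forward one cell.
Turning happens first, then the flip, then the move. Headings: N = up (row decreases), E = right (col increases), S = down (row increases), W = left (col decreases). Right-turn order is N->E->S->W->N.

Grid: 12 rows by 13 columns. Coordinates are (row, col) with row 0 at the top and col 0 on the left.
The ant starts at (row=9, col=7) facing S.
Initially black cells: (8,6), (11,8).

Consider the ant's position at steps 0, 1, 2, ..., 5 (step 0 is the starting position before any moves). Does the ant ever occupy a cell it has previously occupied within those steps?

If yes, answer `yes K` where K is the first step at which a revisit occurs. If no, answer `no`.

Answer: no

Derivation:
Step 1: on WHITE (9,7): turn R to W, flip to black, move to (9,6). |black|=3 — new cell
Step 2: on WHITE (9,6): turn R to N, flip to black, move to (8,6). |black|=4 — new cell
Step 3: on BLACK (8,6): turn L to W, flip to white, move to (8,5). |black|=3 — new cell
Step 4: on WHITE (8,5): turn R to N, flip to black, move to (7,5). |black|=4 — new cell
Step 5: on WHITE (7,5): turn R to E, flip to black, move to (7,6). |black|=5 — new cell
No revisit within 5 steps.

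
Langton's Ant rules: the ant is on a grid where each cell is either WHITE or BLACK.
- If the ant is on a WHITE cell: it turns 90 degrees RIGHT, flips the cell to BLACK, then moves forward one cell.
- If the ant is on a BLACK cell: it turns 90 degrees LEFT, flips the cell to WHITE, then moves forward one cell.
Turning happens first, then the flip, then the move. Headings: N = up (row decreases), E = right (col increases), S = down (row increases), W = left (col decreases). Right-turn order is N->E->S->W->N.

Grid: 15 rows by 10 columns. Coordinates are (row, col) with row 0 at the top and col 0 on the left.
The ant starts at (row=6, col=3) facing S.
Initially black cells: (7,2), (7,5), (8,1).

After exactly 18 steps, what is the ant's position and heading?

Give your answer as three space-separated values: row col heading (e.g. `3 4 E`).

Answer: 5 4 N

Derivation:
Step 1: on WHITE (6,3): turn R to W, flip to black, move to (6,2). |black|=4
Step 2: on WHITE (6,2): turn R to N, flip to black, move to (5,2). |black|=5
Step 3: on WHITE (5,2): turn R to E, flip to black, move to (5,3). |black|=6
Step 4: on WHITE (5,3): turn R to S, flip to black, move to (6,3). |black|=7
Step 5: on BLACK (6,3): turn L to E, flip to white, move to (6,4). |black|=6
Step 6: on WHITE (6,4): turn R to S, flip to black, move to (7,4). |black|=7
Step 7: on WHITE (7,4): turn R to W, flip to black, move to (7,3). |black|=8
Step 8: on WHITE (7,3): turn R to N, flip to black, move to (6,3). |black|=9
Step 9: on WHITE (6,3): turn R to E, flip to black, move to (6,4). |black|=10
Step 10: on BLACK (6,4): turn L to N, flip to white, move to (5,4). |black|=9
Step 11: on WHITE (5,4): turn R to E, flip to black, move to (5,5). |black|=10
Step 12: on WHITE (5,5): turn R to S, flip to black, move to (6,5). |black|=11
Step 13: on WHITE (6,5): turn R to W, flip to black, move to (6,4). |black|=12
Step 14: on WHITE (6,4): turn R to N, flip to black, move to (5,4). |black|=13
Step 15: on BLACK (5,4): turn L to W, flip to white, move to (5,3). |black|=12
Step 16: on BLACK (5,3): turn L to S, flip to white, move to (6,3). |black|=11
Step 17: on BLACK (6,3): turn L to E, flip to white, move to (6,4). |black|=10
Step 18: on BLACK (6,4): turn L to N, flip to white, move to (5,4). |black|=9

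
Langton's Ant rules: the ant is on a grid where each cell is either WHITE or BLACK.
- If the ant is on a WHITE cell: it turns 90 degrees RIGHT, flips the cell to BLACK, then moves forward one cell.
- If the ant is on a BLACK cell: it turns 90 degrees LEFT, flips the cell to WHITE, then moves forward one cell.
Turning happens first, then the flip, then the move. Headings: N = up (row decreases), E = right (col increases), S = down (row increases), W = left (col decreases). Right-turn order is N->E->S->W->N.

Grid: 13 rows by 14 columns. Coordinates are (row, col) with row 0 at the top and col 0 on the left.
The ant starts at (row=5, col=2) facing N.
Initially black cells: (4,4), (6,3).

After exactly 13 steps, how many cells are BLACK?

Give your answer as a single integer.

Answer: 9

Derivation:
Step 1: on WHITE (5,2): turn R to E, flip to black, move to (5,3). |black|=3
Step 2: on WHITE (5,3): turn R to S, flip to black, move to (6,3). |black|=4
Step 3: on BLACK (6,3): turn L to E, flip to white, move to (6,4). |black|=3
Step 4: on WHITE (6,4): turn R to S, flip to black, move to (7,4). |black|=4
Step 5: on WHITE (7,4): turn R to W, flip to black, move to (7,3). |black|=5
Step 6: on WHITE (7,3): turn R to N, flip to black, move to (6,3). |black|=6
Step 7: on WHITE (6,3): turn R to E, flip to black, move to (6,4). |black|=7
Step 8: on BLACK (6,4): turn L to N, flip to white, move to (5,4). |black|=6
Step 9: on WHITE (5,4): turn R to E, flip to black, move to (5,5). |black|=7
Step 10: on WHITE (5,5): turn R to S, flip to black, move to (6,5). |black|=8
Step 11: on WHITE (6,5): turn R to W, flip to black, move to (6,4). |black|=9
Step 12: on WHITE (6,4): turn R to N, flip to black, move to (5,4). |black|=10
Step 13: on BLACK (5,4): turn L to W, flip to white, move to (5,3). |black|=9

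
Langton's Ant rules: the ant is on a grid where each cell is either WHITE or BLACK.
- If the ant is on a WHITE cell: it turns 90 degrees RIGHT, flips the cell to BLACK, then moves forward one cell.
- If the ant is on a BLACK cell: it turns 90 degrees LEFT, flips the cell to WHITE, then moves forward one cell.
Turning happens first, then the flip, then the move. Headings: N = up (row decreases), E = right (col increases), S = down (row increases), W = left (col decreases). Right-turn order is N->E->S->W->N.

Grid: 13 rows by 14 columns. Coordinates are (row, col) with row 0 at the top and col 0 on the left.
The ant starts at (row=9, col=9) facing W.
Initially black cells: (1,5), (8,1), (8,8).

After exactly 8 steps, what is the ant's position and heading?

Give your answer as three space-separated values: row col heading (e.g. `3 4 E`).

Answer: 9 9 E

Derivation:
Step 1: on WHITE (9,9): turn R to N, flip to black, move to (8,9). |black|=4
Step 2: on WHITE (8,9): turn R to E, flip to black, move to (8,10). |black|=5
Step 3: on WHITE (8,10): turn R to S, flip to black, move to (9,10). |black|=6
Step 4: on WHITE (9,10): turn R to W, flip to black, move to (9,9). |black|=7
Step 5: on BLACK (9,9): turn L to S, flip to white, move to (10,9). |black|=6
Step 6: on WHITE (10,9): turn R to W, flip to black, move to (10,8). |black|=7
Step 7: on WHITE (10,8): turn R to N, flip to black, move to (9,8). |black|=8
Step 8: on WHITE (9,8): turn R to E, flip to black, move to (9,9). |black|=9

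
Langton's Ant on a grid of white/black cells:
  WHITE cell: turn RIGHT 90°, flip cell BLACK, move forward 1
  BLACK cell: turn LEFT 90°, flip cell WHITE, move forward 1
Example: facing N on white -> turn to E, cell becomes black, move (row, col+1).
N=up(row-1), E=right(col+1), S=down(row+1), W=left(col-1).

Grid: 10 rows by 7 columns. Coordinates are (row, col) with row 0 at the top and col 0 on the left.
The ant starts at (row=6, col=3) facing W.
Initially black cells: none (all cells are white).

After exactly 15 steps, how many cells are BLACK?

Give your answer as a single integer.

Answer: 9

Derivation:
Step 1: on WHITE (6,3): turn R to N, flip to black, move to (5,3). |black|=1
Step 2: on WHITE (5,3): turn R to E, flip to black, move to (5,4). |black|=2
Step 3: on WHITE (5,4): turn R to S, flip to black, move to (6,4). |black|=3
Step 4: on WHITE (6,4): turn R to W, flip to black, move to (6,3). |black|=4
Step 5: on BLACK (6,3): turn L to S, flip to white, move to (7,3). |black|=3
Step 6: on WHITE (7,3): turn R to W, flip to black, move to (7,2). |black|=4
Step 7: on WHITE (7,2): turn R to N, flip to black, move to (6,2). |black|=5
Step 8: on WHITE (6,2): turn R to E, flip to black, move to (6,3). |black|=6
Step 9: on WHITE (6,3): turn R to S, flip to black, move to (7,3). |black|=7
Step 10: on BLACK (7,3): turn L to E, flip to white, move to (7,4). |black|=6
Step 11: on WHITE (7,4): turn R to S, flip to black, move to (8,4). |black|=7
Step 12: on WHITE (8,4): turn R to W, flip to black, move to (8,3). |black|=8
Step 13: on WHITE (8,3): turn R to N, flip to black, move to (7,3). |black|=9
Step 14: on WHITE (7,3): turn R to E, flip to black, move to (7,4). |black|=10
Step 15: on BLACK (7,4): turn L to N, flip to white, move to (6,4). |black|=9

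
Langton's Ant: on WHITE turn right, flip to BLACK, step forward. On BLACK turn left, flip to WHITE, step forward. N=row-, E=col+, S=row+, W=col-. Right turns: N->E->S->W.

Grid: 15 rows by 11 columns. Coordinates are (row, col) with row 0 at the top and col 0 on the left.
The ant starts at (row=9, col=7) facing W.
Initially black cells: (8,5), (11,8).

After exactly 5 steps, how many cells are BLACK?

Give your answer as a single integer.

Step 1: on WHITE (9,7): turn R to N, flip to black, move to (8,7). |black|=3
Step 2: on WHITE (8,7): turn R to E, flip to black, move to (8,8). |black|=4
Step 3: on WHITE (8,8): turn R to S, flip to black, move to (9,8). |black|=5
Step 4: on WHITE (9,8): turn R to W, flip to black, move to (9,7). |black|=6
Step 5: on BLACK (9,7): turn L to S, flip to white, move to (10,7). |black|=5

Answer: 5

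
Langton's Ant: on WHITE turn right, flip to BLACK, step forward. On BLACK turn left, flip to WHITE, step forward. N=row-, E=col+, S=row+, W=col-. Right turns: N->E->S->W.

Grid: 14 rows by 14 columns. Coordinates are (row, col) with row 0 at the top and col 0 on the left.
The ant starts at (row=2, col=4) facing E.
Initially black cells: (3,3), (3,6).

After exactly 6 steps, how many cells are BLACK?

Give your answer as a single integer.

Answer: 6

Derivation:
Step 1: on WHITE (2,4): turn R to S, flip to black, move to (3,4). |black|=3
Step 2: on WHITE (3,4): turn R to W, flip to black, move to (3,3). |black|=4
Step 3: on BLACK (3,3): turn L to S, flip to white, move to (4,3). |black|=3
Step 4: on WHITE (4,3): turn R to W, flip to black, move to (4,2). |black|=4
Step 5: on WHITE (4,2): turn R to N, flip to black, move to (3,2). |black|=5
Step 6: on WHITE (3,2): turn R to E, flip to black, move to (3,3). |black|=6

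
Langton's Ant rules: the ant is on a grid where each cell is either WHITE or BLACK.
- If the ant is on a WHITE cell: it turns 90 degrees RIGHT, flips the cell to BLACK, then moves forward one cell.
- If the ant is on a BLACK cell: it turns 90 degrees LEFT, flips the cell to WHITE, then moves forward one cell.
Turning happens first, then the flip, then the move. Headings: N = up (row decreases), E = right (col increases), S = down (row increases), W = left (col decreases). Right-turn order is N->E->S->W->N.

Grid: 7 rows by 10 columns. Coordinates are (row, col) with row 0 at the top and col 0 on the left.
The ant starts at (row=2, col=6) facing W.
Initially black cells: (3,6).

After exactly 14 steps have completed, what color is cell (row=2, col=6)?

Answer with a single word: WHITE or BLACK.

Answer: BLACK

Derivation:
Step 1: on WHITE (2,6): turn R to N, flip to black, move to (1,6). |black|=2
Step 2: on WHITE (1,6): turn R to E, flip to black, move to (1,7). |black|=3
Step 3: on WHITE (1,7): turn R to S, flip to black, move to (2,7). |black|=4
Step 4: on WHITE (2,7): turn R to W, flip to black, move to (2,6). |black|=5
Step 5: on BLACK (2,6): turn L to S, flip to white, move to (3,6). |black|=4
Step 6: on BLACK (3,6): turn L to E, flip to white, move to (3,7). |black|=3
Step 7: on WHITE (3,7): turn R to S, flip to black, move to (4,7). |black|=4
Step 8: on WHITE (4,7): turn R to W, flip to black, move to (4,6). |black|=5
Step 9: on WHITE (4,6): turn R to N, flip to black, move to (3,6). |black|=6
Step 10: on WHITE (3,6): turn R to E, flip to black, move to (3,7). |black|=7
Step 11: on BLACK (3,7): turn L to N, flip to white, move to (2,7). |black|=6
Step 12: on BLACK (2,7): turn L to W, flip to white, move to (2,6). |black|=5
Step 13: on WHITE (2,6): turn R to N, flip to black, move to (1,6). |black|=6
Step 14: on BLACK (1,6): turn L to W, flip to white, move to (1,5). |black|=5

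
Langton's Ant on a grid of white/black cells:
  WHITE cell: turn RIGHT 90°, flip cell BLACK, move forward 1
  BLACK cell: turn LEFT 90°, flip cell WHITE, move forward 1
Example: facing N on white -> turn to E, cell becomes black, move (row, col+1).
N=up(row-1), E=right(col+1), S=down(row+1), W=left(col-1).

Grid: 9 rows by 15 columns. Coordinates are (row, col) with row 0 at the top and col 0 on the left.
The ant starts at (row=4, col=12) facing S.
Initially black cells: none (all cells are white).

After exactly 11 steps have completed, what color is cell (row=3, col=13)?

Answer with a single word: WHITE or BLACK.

Step 1: on WHITE (4,12): turn R to W, flip to black, move to (4,11). |black|=1
Step 2: on WHITE (4,11): turn R to N, flip to black, move to (3,11). |black|=2
Step 3: on WHITE (3,11): turn R to E, flip to black, move to (3,12). |black|=3
Step 4: on WHITE (3,12): turn R to S, flip to black, move to (4,12). |black|=4
Step 5: on BLACK (4,12): turn L to E, flip to white, move to (4,13). |black|=3
Step 6: on WHITE (4,13): turn R to S, flip to black, move to (5,13). |black|=4
Step 7: on WHITE (5,13): turn R to W, flip to black, move to (5,12). |black|=5
Step 8: on WHITE (5,12): turn R to N, flip to black, move to (4,12). |black|=6
Step 9: on WHITE (4,12): turn R to E, flip to black, move to (4,13). |black|=7
Step 10: on BLACK (4,13): turn L to N, flip to white, move to (3,13). |black|=6
Step 11: on WHITE (3,13): turn R to E, flip to black, move to (3,14). |black|=7

Answer: BLACK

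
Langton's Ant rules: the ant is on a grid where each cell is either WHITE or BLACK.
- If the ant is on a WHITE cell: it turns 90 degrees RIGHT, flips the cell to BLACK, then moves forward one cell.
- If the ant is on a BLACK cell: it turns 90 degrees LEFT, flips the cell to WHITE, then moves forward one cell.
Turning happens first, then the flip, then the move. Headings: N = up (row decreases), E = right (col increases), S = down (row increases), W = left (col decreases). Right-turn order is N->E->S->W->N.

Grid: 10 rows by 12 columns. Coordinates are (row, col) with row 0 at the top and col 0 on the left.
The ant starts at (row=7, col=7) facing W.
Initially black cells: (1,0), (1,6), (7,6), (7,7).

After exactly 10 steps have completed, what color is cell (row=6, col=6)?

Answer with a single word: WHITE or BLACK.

Step 1: on BLACK (7,7): turn L to S, flip to white, move to (8,7). |black|=3
Step 2: on WHITE (8,7): turn R to W, flip to black, move to (8,6). |black|=4
Step 3: on WHITE (8,6): turn R to N, flip to black, move to (7,6). |black|=5
Step 4: on BLACK (7,6): turn L to W, flip to white, move to (7,5). |black|=4
Step 5: on WHITE (7,5): turn R to N, flip to black, move to (6,5). |black|=5
Step 6: on WHITE (6,5): turn R to E, flip to black, move to (6,6). |black|=6
Step 7: on WHITE (6,6): turn R to S, flip to black, move to (7,6). |black|=7
Step 8: on WHITE (7,6): turn R to W, flip to black, move to (7,5). |black|=8
Step 9: on BLACK (7,5): turn L to S, flip to white, move to (8,5). |black|=7
Step 10: on WHITE (8,5): turn R to W, flip to black, move to (8,4). |black|=8

Answer: BLACK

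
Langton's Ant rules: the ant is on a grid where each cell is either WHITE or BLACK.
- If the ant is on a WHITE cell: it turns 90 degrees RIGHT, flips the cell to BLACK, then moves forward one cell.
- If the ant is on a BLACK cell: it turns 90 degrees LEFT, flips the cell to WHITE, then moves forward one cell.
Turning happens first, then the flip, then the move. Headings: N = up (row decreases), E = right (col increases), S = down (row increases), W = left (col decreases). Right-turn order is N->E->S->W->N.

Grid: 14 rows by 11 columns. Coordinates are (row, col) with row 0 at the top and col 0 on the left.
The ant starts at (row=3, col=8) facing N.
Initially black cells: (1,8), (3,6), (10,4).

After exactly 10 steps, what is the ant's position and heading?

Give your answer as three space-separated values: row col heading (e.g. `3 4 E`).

Answer: 4 7 S

Derivation:
Step 1: on WHITE (3,8): turn R to E, flip to black, move to (3,9). |black|=4
Step 2: on WHITE (3,9): turn R to S, flip to black, move to (4,9). |black|=5
Step 3: on WHITE (4,9): turn R to W, flip to black, move to (4,8). |black|=6
Step 4: on WHITE (4,8): turn R to N, flip to black, move to (3,8). |black|=7
Step 5: on BLACK (3,8): turn L to W, flip to white, move to (3,7). |black|=6
Step 6: on WHITE (3,7): turn R to N, flip to black, move to (2,7). |black|=7
Step 7: on WHITE (2,7): turn R to E, flip to black, move to (2,8). |black|=8
Step 8: on WHITE (2,8): turn R to S, flip to black, move to (3,8). |black|=9
Step 9: on WHITE (3,8): turn R to W, flip to black, move to (3,7). |black|=10
Step 10: on BLACK (3,7): turn L to S, flip to white, move to (4,7). |black|=9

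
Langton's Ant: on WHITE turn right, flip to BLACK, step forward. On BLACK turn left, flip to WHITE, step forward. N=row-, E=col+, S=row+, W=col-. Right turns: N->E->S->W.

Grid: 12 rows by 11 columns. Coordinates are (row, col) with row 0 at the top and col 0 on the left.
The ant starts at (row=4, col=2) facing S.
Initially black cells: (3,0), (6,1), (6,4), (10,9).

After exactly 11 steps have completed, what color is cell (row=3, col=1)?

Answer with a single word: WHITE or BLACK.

Step 1: on WHITE (4,2): turn R to W, flip to black, move to (4,1). |black|=5
Step 2: on WHITE (4,1): turn R to N, flip to black, move to (3,1). |black|=6
Step 3: on WHITE (3,1): turn R to E, flip to black, move to (3,2). |black|=7
Step 4: on WHITE (3,2): turn R to S, flip to black, move to (4,2). |black|=8
Step 5: on BLACK (4,2): turn L to E, flip to white, move to (4,3). |black|=7
Step 6: on WHITE (4,3): turn R to S, flip to black, move to (5,3). |black|=8
Step 7: on WHITE (5,3): turn R to W, flip to black, move to (5,2). |black|=9
Step 8: on WHITE (5,2): turn R to N, flip to black, move to (4,2). |black|=10
Step 9: on WHITE (4,2): turn R to E, flip to black, move to (4,3). |black|=11
Step 10: on BLACK (4,3): turn L to N, flip to white, move to (3,3). |black|=10
Step 11: on WHITE (3,3): turn R to E, flip to black, move to (3,4). |black|=11

Answer: BLACK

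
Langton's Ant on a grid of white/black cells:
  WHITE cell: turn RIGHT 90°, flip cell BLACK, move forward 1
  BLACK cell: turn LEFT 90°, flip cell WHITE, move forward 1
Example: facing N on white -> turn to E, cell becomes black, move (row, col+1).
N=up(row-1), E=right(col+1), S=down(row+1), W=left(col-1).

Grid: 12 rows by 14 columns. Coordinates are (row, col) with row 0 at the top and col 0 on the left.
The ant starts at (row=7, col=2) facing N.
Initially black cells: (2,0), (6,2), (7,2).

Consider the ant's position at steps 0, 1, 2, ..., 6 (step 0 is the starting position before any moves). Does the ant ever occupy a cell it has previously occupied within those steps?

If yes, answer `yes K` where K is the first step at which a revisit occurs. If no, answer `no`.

Step 1: on BLACK (7,2): turn L to W, flip to white, move to (7,1). |black|=2 — new cell
Step 2: on WHITE (7,1): turn R to N, flip to black, move to (6,1). |black|=3 — new cell
Step 3: on WHITE (6,1): turn R to E, flip to black, move to (6,2). |black|=4 — new cell
Step 4: on BLACK (6,2): turn L to N, flip to white, move to (5,2). |black|=3 — new cell
Step 5: on WHITE (5,2): turn R to E, flip to black, move to (5,3). |black|=4 — new cell
Step 6: on WHITE (5,3): turn R to S, flip to black, move to (6,3). |black|=5 — new cell
No revisit within 6 steps.

Answer: no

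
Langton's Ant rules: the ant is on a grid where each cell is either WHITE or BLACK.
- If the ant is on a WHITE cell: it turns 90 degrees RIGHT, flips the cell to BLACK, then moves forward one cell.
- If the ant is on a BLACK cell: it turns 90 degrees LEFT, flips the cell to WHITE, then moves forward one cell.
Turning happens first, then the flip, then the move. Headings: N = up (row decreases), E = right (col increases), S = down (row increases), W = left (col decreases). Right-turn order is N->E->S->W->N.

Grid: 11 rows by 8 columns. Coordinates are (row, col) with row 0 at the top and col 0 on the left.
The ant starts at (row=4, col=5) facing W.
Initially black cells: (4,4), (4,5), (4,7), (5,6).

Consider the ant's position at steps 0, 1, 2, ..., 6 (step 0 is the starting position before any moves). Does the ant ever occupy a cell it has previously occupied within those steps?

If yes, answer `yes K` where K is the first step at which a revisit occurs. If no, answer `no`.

Answer: no

Derivation:
Step 1: on BLACK (4,5): turn L to S, flip to white, move to (5,5). |black|=3 — new cell
Step 2: on WHITE (5,5): turn R to W, flip to black, move to (5,4). |black|=4 — new cell
Step 3: on WHITE (5,4): turn R to N, flip to black, move to (4,4). |black|=5 — new cell
Step 4: on BLACK (4,4): turn L to W, flip to white, move to (4,3). |black|=4 — new cell
Step 5: on WHITE (4,3): turn R to N, flip to black, move to (3,3). |black|=5 — new cell
Step 6: on WHITE (3,3): turn R to E, flip to black, move to (3,4). |black|=6 — new cell
No revisit within 6 steps.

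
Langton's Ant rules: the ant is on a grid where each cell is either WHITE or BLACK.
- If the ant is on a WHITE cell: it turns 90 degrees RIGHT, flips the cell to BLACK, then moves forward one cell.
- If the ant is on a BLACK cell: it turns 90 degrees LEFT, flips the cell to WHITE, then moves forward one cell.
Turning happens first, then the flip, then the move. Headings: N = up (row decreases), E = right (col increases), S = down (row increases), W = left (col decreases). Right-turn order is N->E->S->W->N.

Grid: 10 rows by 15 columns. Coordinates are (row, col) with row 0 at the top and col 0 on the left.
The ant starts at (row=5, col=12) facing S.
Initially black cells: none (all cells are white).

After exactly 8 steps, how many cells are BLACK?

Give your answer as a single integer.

Step 1: on WHITE (5,12): turn R to W, flip to black, move to (5,11). |black|=1
Step 2: on WHITE (5,11): turn R to N, flip to black, move to (4,11). |black|=2
Step 3: on WHITE (4,11): turn R to E, flip to black, move to (4,12). |black|=3
Step 4: on WHITE (4,12): turn R to S, flip to black, move to (5,12). |black|=4
Step 5: on BLACK (5,12): turn L to E, flip to white, move to (5,13). |black|=3
Step 6: on WHITE (5,13): turn R to S, flip to black, move to (6,13). |black|=4
Step 7: on WHITE (6,13): turn R to W, flip to black, move to (6,12). |black|=5
Step 8: on WHITE (6,12): turn R to N, flip to black, move to (5,12). |black|=6

Answer: 6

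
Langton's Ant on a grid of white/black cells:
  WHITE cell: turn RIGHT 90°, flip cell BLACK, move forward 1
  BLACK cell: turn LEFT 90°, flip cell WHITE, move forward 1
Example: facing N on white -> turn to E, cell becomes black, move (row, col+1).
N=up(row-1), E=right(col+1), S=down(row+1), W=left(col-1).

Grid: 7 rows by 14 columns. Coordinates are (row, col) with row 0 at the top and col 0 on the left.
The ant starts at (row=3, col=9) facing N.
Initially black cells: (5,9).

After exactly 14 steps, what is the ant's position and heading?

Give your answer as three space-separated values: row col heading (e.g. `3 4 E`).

Step 1: on WHITE (3,9): turn R to E, flip to black, move to (3,10). |black|=2
Step 2: on WHITE (3,10): turn R to S, flip to black, move to (4,10). |black|=3
Step 3: on WHITE (4,10): turn R to W, flip to black, move to (4,9). |black|=4
Step 4: on WHITE (4,9): turn R to N, flip to black, move to (3,9). |black|=5
Step 5: on BLACK (3,9): turn L to W, flip to white, move to (3,8). |black|=4
Step 6: on WHITE (3,8): turn R to N, flip to black, move to (2,8). |black|=5
Step 7: on WHITE (2,8): turn R to E, flip to black, move to (2,9). |black|=6
Step 8: on WHITE (2,9): turn R to S, flip to black, move to (3,9). |black|=7
Step 9: on WHITE (3,9): turn R to W, flip to black, move to (3,8). |black|=8
Step 10: on BLACK (3,8): turn L to S, flip to white, move to (4,8). |black|=7
Step 11: on WHITE (4,8): turn R to W, flip to black, move to (4,7). |black|=8
Step 12: on WHITE (4,7): turn R to N, flip to black, move to (3,7). |black|=9
Step 13: on WHITE (3,7): turn R to E, flip to black, move to (3,8). |black|=10
Step 14: on WHITE (3,8): turn R to S, flip to black, move to (4,8). |black|=11

Answer: 4 8 S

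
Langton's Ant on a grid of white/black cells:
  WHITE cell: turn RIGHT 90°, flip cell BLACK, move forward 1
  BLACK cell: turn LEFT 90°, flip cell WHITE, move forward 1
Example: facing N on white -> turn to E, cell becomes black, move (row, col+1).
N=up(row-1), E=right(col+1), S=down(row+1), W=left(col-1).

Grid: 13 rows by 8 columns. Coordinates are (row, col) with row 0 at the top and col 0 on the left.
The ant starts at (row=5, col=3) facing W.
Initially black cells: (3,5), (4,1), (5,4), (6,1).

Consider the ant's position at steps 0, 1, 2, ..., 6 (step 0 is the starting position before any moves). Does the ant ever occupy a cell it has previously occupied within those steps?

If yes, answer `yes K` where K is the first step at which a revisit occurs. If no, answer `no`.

Answer: no

Derivation:
Step 1: on WHITE (5,3): turn R to N, flip to black, move to (4,3). |black|=5 — new cell
Step 2: on WHITE (4,3): turn R to E, flip to black, move to (4,4). |black|=6 — new cell
Step 3: on WHITE (4,4): turn R to S, flip to black, move to (5,4). |black|=7 — new cell
Step 4: on BLACK (5,4): turn L to E, flip to white, move to (5,5). |black|=6 — new cell
Step 5: on WHITE (5,5): turn R to S, flip to black, move to (6,5). |black|=7 — new cell
Step 6: on WHITE (6,5): turn R to W, flip to black, move to (6,4). |black|=8 — new cell
No revisit within 6 steps.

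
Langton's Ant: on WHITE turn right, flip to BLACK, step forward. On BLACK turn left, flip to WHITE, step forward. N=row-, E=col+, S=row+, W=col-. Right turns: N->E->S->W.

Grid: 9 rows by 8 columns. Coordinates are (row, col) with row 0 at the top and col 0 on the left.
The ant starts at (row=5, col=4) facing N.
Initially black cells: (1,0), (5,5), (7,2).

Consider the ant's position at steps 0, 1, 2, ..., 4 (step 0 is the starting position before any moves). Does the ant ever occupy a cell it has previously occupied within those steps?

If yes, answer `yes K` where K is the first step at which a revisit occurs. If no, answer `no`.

Step 1: on WHITE (5,4): turn R to E, flip to black, move to (5,5). |black|=4 — new cell
Step 2: on BLACK (5,5): turn L to N, flip to white, move to (4,5). |black|=3 — new cell
Step 3: on WHITE (4,5): turn R to E, flip to black, move to (4,6). |black|=4 — new cell
Step 4: on WHITE (4,6): turn R to S, flip to black, move to (5,6). |black|=5 — new cell
No revisit within 4 steps.

Answer: no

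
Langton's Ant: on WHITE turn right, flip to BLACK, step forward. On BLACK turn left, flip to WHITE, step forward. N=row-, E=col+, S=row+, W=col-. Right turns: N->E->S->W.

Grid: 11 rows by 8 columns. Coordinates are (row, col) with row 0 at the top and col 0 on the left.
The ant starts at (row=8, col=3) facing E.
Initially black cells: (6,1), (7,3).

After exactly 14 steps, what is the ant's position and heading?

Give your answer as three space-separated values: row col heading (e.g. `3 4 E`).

Answer: 9 4 E

Derivation:
Step 1: on WHITE (8,3): turn R to S, flip to black, move to (9,3). |black|=3
Step 2: on WHITE (9,3): turn R to W, flip to black, move to (9,2). |black|=4
Step 3: on WHITE (9,2): turn R to N, flip to black, move to (8,2). |black|=5
Step 4: on WHITE (8,2): turn R to E, flip to black, move to (8,3). |black|=6
Step 5: on BLACK (8,3): turn L to N, flip to white, move to (7,3). |black|=5
Step 6: on BLACK (7,3): turn L to W, flip to white, move to (7,2). |black|=4
Step 7: on WHITE (7,2): turn R to N, flip to black, move to (6,2). |black|=5
Step 8: on WHITE (6,2): turn R to E, flip to black, move to (6,3). |black|=6
Step 9: on WHITE (6,3): turn R to S, flip to black, move to (7,3). |black|=7
Step 10: on WHITE (7,3): turn R to W, flip to black, move to (7,2). |black|=8
Step 11: on BLACK (7,2): turn L to S, flip to white, move to (8,2). |black|=7
Step 12: on BLACK (8,2): turn L to E, flip to white, move to (8,3). |black|=6
Step 13: on WHITE (8,3): turn R to S, flip to black, move to (9,3). |black|=7
Step 14: on BLACK (9,3): turn L to E, flip to white, move to (9,4). |black|=6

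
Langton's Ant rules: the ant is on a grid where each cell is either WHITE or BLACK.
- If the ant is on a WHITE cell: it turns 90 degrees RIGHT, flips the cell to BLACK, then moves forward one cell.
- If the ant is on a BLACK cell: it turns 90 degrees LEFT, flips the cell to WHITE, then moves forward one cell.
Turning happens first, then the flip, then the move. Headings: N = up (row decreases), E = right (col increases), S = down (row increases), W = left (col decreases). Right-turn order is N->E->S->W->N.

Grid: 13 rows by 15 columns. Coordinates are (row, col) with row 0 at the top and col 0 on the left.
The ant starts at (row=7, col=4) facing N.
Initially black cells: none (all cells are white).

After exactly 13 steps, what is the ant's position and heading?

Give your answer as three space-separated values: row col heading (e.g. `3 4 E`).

Answer: 7 3 E

Derivation:
Step 1: on WHITE (7,4): turn R to E, flip to black, move to (7,5). |black|=1
Step 2: on WHITE (7,5): turn R to S, flip to black, move to (8,5). |black|=2
Step 3: on WHITE (8,5): turn R to W, flip to black, move to (8,4). |black|=3
Step 4: on WHITE (8,4): turn R to N, flip to black, move to (7,4). |black|=4
Step 5: on BLACK (7,4): turn L to W, flip to white, move to (7,3). |black|=3
Step 6: on WHITE (7,3): turn R to N, flip to black, move to (6,3). |black|=4
Step 7: on WHITE (6,3): turn R to E, flip to black, move to (6,4). |black|=5
Step 8: on WHITE (6,4): turn R to S, flip to black, move to (7,4). |black|=6
Step 9: on WHITE (7,4): turn R to W, flip to black, move to (7,3). |black|=7
Step 10: on BLACK (7,3): turn L to S, flip to white, move to (8,3). |black|=6
Step 11: on WHITE (8,3): turn R to W, flip to black, move to (8,2). |black|=7
Step 12: on WHITE (8,2): turn R to N, flip to black, move to (7,2). |black|=8
Step 13: on WHITE (7,2): turn R to E, flip to black, move to (7,3). |black|=9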